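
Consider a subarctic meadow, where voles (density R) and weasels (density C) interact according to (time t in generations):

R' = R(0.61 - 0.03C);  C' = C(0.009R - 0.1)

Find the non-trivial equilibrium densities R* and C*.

R* ≈ 11.1, C* ≈ 20.3

Set dC/dt = 0 with C > 0: 0.009R - 0.1 = 0, so R* = 0.1/0.009 = 11.1.
Set dR/dt = 0 with R > 0: 0.61 - 0.03C = 0, so C* = 0.61/0.03 = 20.3.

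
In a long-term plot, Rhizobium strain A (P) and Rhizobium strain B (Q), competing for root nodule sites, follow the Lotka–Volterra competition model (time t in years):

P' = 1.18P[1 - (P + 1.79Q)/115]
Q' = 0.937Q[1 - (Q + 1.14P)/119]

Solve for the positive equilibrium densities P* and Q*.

P* ≈ 94.2, Q* ≈ 11.6

Setting both brackets to zero gives the nullclines P + 1.79Q = 115 and 1.14P + Q = 119.
Substituting Q = 119 - 1.14P into the first: P(1 - 1.79·1.14) = 115 - 1.79·119.
So P* = -98/-1.04 = 94.2, and then Q* = 119 - 1.14·94.2 = 11.6.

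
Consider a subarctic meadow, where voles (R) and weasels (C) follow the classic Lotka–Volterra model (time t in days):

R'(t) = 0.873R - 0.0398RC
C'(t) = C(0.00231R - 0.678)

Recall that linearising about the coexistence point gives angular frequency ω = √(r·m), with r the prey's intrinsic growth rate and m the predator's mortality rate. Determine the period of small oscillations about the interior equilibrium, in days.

Here r = 0.873 and m = 0.678, so r·m = 0.592.
ω = √0.592 = 0.769 per day, hence T = 2π/ω ≈ 8.17 days.

T ≈ 8.17 days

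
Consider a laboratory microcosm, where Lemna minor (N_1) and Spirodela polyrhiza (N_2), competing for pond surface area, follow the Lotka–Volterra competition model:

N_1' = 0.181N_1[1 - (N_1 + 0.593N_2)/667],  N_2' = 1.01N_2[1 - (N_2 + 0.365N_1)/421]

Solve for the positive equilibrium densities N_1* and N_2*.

Setting both brackets to zero gives the nullclines N_1 + 0.593N_2 = 667 and 0.365N_1 + N_2 = 421.
Substituting N_2 = 421 - 0.365N_1 into the first: N_1(1 - 0.593·0.365) = 667 - 0.593·421.
So N_1* = 417/0.784 = 533, and then N_2* = 421 - 0.365·533 = 227.

N_1* ≈ 533, N_2* ≈ 227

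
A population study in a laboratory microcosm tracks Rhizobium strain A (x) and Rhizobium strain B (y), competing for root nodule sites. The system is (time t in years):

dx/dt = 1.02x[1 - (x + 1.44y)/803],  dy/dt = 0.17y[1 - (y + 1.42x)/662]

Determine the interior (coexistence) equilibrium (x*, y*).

x* ≈ 144, y* ≈ 458

Setting both brackets to zero gives the nullclines x + 1.44y = 803 and 1.42x + y = 662.
Substituting y = 662 - 1.42x into the first: x(1 - 1.44·1.42) = 803 - 1.44·662.
So x* = -150/-1.04 = 144, and then y* = 662 - 1.42·144 = 458.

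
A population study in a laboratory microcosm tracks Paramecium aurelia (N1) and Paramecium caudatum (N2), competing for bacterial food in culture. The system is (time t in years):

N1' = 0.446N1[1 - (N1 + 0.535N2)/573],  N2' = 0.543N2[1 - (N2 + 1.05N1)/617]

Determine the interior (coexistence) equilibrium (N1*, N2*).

Setting both brackets to zero gives the nullclines N1 + 0.535N2 = 573 and 1.05N1 + N2 = 617.
Substituting N2 = 617 - 1.05N1 into the first: N1(1 - 0.535·1.05) = 573 - 0.535·617.
So N1* = 243/0.438 = 554, and then N2* = 617 - 1.05·554 = 35.

N1* ≈ 554, N2* ≈ 35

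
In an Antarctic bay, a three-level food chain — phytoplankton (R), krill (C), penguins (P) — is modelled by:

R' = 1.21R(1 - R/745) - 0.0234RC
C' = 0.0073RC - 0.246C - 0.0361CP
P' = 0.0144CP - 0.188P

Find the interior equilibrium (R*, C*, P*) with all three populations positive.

R* ≈ 557, C* ≈ 13.1, P* ≈ 106

From dP/dt = 0: 0.0144C* = 0.188, so C* = 13.1.
From dR/dt = 0: 1.21(1 - R*/745) = 0.0234·13.1, giving R* = 745·(1 - 0.252) = 557.
From dC/dt = 0: 0.0073·557 - 0.246 = 0.0361P*, so P* = 3.82/0.0361 = 106.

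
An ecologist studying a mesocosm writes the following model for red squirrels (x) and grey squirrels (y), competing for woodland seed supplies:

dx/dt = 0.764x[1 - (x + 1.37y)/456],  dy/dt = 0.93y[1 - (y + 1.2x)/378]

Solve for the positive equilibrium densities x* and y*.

Setting both brackets to zero gives the nullclines x + 1.37y = 456 and 1.2x + y = 378.
Substituting y = 378 - 1.2x into the first: x(1 - 1.37·1.2) = 456 - 1.37·378.
So x* = -61.9/-0.644 = 96.1, and then y* = 378 - 1.2·96.1 = 263.

x* ≈ 96.1, y* ≈ 263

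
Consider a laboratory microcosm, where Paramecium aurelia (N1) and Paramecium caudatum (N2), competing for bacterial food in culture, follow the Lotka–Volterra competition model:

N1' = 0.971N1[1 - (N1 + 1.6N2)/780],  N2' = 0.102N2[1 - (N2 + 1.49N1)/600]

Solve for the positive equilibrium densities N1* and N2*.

N1* ≈ 130, N2* ≈ 406

Setting both brackets to zero gives the nullclines N1 + 1.6N2 = 780 and 1.49N1 + N2 = 600.
Substituting N2 = 600 - 1.49N1 into the first: N1(1 - 1.6·1.49) = 780 - 1.6·600.
So N1* = -180/-1.38 = 130, and then N2* = 600 - 1.49·130 = 406.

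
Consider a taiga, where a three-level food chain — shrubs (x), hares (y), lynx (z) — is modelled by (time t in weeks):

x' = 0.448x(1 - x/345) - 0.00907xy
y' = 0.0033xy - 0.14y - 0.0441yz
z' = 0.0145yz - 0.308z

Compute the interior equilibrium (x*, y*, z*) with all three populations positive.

x* ≈ 197, y* ≈ 21.2, z* ≈ 11.5

From dz/dt = 0: 0.0145y* = 0.308, so y* = 21.2.
From dx/dt = 0: 0.448(1 - x*/345) = 0.00907·21.2, giving x* = 345·(1 - 0.43) = 197.
From dy/dt = 0: 0.0033·197 - 0.14 = 0.0441z*, so z* = 0.509/0.0441 = 11.5.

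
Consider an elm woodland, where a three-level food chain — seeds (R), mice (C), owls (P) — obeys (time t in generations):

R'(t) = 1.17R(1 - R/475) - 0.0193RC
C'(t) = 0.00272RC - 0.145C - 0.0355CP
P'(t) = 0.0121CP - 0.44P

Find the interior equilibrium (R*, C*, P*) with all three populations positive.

From dP/dt = 0: 0.0121C* = 0.44, so C* = 36.4.
From dR/dt = 0: 1.17(1 - R*/475) = 0.0193·36.4, giving R* = 475·(1 - 0.6) = 190.
From dC/dt = 0: 0.00272·190 - 0.145 = 0.0355P*, so P* = 0.372/0.0355 = 10.5.

R* ≈ 190, C* ≈ 36.4, P* ≈ 10.5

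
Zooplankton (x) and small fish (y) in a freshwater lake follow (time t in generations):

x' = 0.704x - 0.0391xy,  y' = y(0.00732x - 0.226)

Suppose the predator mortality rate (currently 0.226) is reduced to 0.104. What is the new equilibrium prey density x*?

x* ≈ 14.2

At the interior fixed point, setting dy/dt = 0 with y > 0 fixes x* = (predator death rate)/(xy coefficient) — independent of the other coefficients.
With the change, x* = 0.104/0.00732 = 14.2; it falls from 30.9.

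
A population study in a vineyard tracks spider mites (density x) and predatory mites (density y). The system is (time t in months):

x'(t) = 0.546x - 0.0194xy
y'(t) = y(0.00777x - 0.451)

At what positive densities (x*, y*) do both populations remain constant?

x* ≈ 58, y* ≈ 28.1

Set dy/dt = 0 with y > 0: 0.00777x - 0.451 = 0, so x* = 0.451/0.00777 = 58.
Set dx/dt = 0 with x > 0: 0.546 - 0.0194y = 0, so y* = 0.546/0.0194 = 28.1.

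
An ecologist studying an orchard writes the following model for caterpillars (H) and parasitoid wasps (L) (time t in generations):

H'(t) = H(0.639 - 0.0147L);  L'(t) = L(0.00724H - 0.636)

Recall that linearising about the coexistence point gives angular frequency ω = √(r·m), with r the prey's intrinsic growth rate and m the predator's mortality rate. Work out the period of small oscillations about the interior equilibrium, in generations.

Here r = 0.639 and m = 0.636, so r·m = 0.406.
ω = √0.406 = 0.637 per generation, hence T = 2π/ω ≈ 9.86 generations.

T ≈ 9.86 generations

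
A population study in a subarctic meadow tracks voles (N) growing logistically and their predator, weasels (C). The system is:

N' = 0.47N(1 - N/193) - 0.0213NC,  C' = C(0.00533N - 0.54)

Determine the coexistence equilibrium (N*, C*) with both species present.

N* ≈ 101, C* ≈ 10.5

From dC/dt = 0 with C > 0: 0.00533N* = 0.54, so N* = 101.
Substitute into dN/dt = 0: 0.47(1 - 101/193) = 0.0213C*.
The bracket is 0.475, giving C* = 0.223/0.0213 = 10.5.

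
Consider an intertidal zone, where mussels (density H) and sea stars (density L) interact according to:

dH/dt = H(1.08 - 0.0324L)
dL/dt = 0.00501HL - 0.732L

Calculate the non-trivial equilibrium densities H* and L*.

Set dL/dt = 0 with L > 0: 0.00501H - 0.732 = 0, so H* = 0.732/0.00501 = 146.
Set dH/dt = 0 with H > 0: 1.08 - 0.0324L = 0, so L* = 1.08/0.0324 = 33.3.

H* ≈ 146, L* ≈ 33.3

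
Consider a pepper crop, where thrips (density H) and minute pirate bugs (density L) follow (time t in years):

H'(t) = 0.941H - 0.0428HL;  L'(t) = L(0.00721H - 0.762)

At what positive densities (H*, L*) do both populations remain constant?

Set dL/dt = 0 with L > 0: 0.00721H - 0.762 = 0, so H* = 0.762/0.00721 = 106.
Set dH/dt = 0 with H > 0: 0.941 - 0.0428L = 0, so L* = 0.941/0.0428 = 22.

H* ≈ 106, L* ≈ 22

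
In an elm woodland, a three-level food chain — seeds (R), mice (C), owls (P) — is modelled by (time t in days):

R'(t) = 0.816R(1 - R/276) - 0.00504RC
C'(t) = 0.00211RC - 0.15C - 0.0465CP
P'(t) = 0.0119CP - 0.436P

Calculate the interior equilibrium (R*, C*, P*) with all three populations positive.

R* ≈ 214, C* ≈ 36.6, P* ≈ 6.46

From dP/dt = 0: 0.0119C* = 0.436, so C* = 36.6.
From dR/dt = 0: 0.816(1 - R*/276) = 0.00504·36.6, giving R* = 276·(1 - 0.226) = 214.
From dC/dt = 0: 0.00211·214 - 0.15 = 0.0465P*, so P* = 0.301/0.0465 = 6.46.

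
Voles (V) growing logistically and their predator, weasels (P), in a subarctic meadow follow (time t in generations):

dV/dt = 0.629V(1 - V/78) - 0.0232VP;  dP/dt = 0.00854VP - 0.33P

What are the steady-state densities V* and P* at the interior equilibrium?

V* ≈ 38.6, P* ≈ 13.7

From dP/dt = 0 with P > 0: 0.00854V* = 0.33, so V* = 38.6.
Substitute into dV/dt = 0: 0.629(1 - 38.6/78) = 0.0232P*.
The bracket is 0.505, giving P* = 0.317/0.0232 = 13.7.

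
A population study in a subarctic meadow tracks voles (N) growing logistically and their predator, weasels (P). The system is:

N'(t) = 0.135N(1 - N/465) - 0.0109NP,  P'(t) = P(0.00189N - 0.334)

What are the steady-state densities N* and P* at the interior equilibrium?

N* ≈ 177, P* ≈ 7.68

From dP/dt = 0 with P > 0: 0.00189N* = 0.334, so N* = 177.
Substitute into dN/dt = 0: 0.135(1 - 177/465) = 0.0109P*.
The bracket is 0.62, giving P* = 0.0837/0.0109 = 7.68.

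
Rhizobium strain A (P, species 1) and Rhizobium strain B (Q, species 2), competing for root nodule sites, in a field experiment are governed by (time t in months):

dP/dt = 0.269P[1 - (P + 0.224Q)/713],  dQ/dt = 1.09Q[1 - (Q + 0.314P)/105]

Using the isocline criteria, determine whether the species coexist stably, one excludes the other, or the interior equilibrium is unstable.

Compare the nullcline intercepts: K1/α12 = 713/0.224 = 3180 > K2 = 105; K2/α21 = 105/0.314 = 334 < K1 = 713.
Since the inequalities point opposite ways, species 1 can invade but species 2 cannot.

species 1 excludes species 2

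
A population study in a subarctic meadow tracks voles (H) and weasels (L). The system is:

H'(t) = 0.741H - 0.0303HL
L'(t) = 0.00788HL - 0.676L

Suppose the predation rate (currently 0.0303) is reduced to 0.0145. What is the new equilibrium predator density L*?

At the interior fixed point, setting dH/dt = 0 with H > 0 fixes L* = (prey growth rate)/(HL coefficient) — independent of the other coefficients.
With the change, L* = 0.741/0.0145 = 51.1; it rises from 24.5.

L* ≈ 51.1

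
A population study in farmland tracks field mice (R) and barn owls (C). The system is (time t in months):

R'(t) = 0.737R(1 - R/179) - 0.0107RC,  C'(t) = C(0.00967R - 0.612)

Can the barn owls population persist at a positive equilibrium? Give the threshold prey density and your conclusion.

Threshold R = 63.3; K > 63.3, so yes, the predator persists.

The predator equation gives dC/dt > 0 only when R > 0.612/0.00967 = 63.3.
Without the predator, R → K = 179. Since 179 > 63.3, the predator can invade and persist.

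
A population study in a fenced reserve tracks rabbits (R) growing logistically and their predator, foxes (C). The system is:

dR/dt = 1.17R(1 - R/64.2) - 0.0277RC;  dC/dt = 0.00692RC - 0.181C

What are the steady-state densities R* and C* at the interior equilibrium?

From dC/dt = 0 with C > 0: 0.00692R* = 0.181, so R* = 26.2.
Substitute into dR/dt = 0: 1.17(1 - 26.2/64.2) = 0.0277C*.
The bracket is 0.593, giving C* = 0.693/0.0277 = 25.

R* ≈ 26.2, C* ≈ 25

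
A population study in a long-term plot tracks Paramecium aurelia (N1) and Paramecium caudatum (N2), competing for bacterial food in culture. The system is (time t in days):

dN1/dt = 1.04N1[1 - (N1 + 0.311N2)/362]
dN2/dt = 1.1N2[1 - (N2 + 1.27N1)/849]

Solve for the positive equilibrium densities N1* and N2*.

Setting both brackets to zero gives the nullclines N1 + 0.311N2 = 362 and 1.27N1 + N2 = 849.
Substituting N2 = 849 - 1.27N1 into the first: N1(1 - 0.311·1.27) = 362 - 0.311·849.
So N1* = 98/0.605 = 162, and then N2* = 849 - 1.27·162 = 643.

N1* ≈ 162, N2* ≈ 643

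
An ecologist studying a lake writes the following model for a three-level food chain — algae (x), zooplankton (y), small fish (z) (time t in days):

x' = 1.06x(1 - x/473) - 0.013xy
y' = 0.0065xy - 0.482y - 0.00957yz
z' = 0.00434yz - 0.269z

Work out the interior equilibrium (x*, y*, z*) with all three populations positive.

x* ≈ 113, y* ≈ 62, z* ≈ 26.7

From dz/dt = 0: 0.00434y* = 0.269, so y* = 62.
From dx/dt = 0: 1.06(1 - x*/473) = 0.013·62, giving x* = 473·(1 - 0.76) = 113.
From dy/dt = 0: 0.0065·113 - 0.482 = 0.00957z*, so z* = 0.255/0.00957 = 26.7.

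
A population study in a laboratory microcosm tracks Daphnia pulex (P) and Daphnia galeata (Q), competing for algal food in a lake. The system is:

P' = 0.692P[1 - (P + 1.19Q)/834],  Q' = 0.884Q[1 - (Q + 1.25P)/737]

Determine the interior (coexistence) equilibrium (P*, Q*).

P* ≈ 88.3, Q* ≈ 627

Setting both brackets to zero gives the nullclines P + 1.19Q = 834 and 1.25P + Q = 737.
Substituting Q = 737 - 1.25P into the first: P(1 - 1.19·1.25) = 834 - 1.19·737.
So P* = -43/-0.487 = 88.3, and then Q* = 737 - 1.25·88.3 = 627.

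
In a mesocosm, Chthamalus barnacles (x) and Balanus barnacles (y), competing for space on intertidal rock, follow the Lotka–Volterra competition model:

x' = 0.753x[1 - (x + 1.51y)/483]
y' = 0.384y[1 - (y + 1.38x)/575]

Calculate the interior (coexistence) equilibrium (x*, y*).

x* ≈ 355, y* ≈ 84.5

Setting both brackets to zero gives the nullclines x + 1.51y = 483 and 1.38x + y = 575.
Substituting y = 575 - 1.38x into the first: x(1 - 1.51·1.38) = 483 - 1.51·575.
So x* = -385/-1.08 = 355, and then y* = 575 - 1.38·355 = 84.5.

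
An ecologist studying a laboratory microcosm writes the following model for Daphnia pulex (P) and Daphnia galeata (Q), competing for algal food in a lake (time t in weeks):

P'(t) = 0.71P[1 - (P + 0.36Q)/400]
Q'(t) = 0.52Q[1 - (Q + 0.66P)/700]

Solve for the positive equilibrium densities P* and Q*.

Setting both brackets to zero gives the nullclines P + 0.36Q = 400 and 0.66P + Q = 700.
Substituting Q = 700 - 0.66P into the first: P(1 - 0.36·0.66) = 400 - 0.36·700.
So P* = 148/0.762 = 194, and then Q* = 700 - 0.66·194 = 572.

P* ≈ 194, Q* ≈ 572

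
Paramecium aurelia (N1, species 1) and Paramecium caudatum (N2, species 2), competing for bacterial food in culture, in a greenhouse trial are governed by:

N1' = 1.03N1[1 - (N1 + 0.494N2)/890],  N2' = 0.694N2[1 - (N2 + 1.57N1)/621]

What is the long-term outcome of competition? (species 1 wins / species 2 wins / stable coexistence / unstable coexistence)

species 1 excludes species 2

Compare the nullcline intercepts: K1/α12 = 890/0.494 = 1800 > K2 = 621; K2/α21 = 621/1.57 = 396 < K1 = 890.
Since the inequalities point opposite ways, species 1 can invade but species 2 cannot.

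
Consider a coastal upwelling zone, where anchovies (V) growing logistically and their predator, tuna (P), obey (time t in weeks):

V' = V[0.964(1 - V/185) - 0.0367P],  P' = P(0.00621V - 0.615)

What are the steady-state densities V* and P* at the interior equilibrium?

From dP/dt = 0 with P > 0: 0.00621V* = 0.615, so V* = 99.
Substitute into dV/dt = 0: 0.964(1 - 99/185) = 0.0367P*.
The bracket is 0.465, giving P* = 0.448/0.0367 = 12.2.

V* ≈ 99, P* ≈ 12.2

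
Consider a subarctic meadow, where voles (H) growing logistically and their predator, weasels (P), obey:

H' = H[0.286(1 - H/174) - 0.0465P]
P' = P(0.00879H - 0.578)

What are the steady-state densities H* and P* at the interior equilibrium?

H* ≈ 65.8, P* ≈ 3.83

From dP/dt = 0 with P > 0: 0.00879H* = 0.578, so H* = 65.8.
Substitute into dH/dt = 0: 0.286(1 - 65.8/174) = 0.0465P*.
The bracket is 0.622, giving P* = 0.178/0.0465 = 3.83.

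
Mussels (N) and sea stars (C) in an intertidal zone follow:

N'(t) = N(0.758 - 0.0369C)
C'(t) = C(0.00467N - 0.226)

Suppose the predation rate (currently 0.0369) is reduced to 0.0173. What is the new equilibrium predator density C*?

C* ≈ 43.8

At the interior fixed point, setting dN/dt = 0 with N > 0 fixes C* = (prey growth rate)/(NC coefficient) — independent of the other coefficients.
With the change, C* = 0.758/0.0173 = 43.8; it rises from 20.5.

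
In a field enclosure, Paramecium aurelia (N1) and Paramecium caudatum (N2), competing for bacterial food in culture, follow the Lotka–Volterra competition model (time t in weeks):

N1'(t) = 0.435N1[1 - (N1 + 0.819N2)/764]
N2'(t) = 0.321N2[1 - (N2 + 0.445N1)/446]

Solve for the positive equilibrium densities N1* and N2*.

Setting both brackets to zero gives the nullclines N1 + 0.819N2 = 764 and 0.445N1 + N2 = 446.
Substituting N2 = 446 - 0.445N1 into the first: N1(1 - 0.819·0.445) = 764 - 0.819·446.
So N1* = 399/0.636 = 627, and then N2* = 446 - 0.445·627 = 167.

N1* ≈ 627, N2* ≈ 167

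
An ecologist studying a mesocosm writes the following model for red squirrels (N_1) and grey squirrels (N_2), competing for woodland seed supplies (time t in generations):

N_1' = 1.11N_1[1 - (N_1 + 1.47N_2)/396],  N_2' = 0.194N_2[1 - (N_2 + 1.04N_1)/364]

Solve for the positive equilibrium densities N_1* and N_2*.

N_1* ≈ 263, N_2* ≈ 90.5

Setting both brackets to zero gives the nullclines N_1 + 1.47N_2 = 396 and 1.04N_1 + N_2 = 364.
Substituting N_2 = 364 - 1.04N_1 into the first: N_1(1 - 1.47·1.04) = 396 - 1.47·364.
So N_1* = -139/-0.529 = 263, and then N_2* = 364 - 1.04·263 = 90.5.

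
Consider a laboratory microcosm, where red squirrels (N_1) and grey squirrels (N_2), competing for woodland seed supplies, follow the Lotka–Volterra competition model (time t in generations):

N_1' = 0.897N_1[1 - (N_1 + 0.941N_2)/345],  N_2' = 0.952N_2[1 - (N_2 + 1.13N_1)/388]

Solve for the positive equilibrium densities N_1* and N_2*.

N_1* ≈ 318, N_2* ≈ 29.2

Setting both brackets to zero gives the nullclines N_1 + 0.941N_2 = 345 and 1.13N_1 + N_2 = 388.
Substituting N_2 = 388 - 1.13N_1 into the first: N_1(1 - 0.941·1.13) = 345 - 0.941·388.
So N_1* = -20.1/-0.0633 = 318, and then N_2* = 388 - 1.13·318 = 29.2.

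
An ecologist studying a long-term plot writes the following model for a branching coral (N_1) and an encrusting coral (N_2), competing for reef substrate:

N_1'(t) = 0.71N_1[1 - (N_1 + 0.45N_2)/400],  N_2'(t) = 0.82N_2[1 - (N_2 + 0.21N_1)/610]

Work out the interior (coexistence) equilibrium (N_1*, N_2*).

Setting both brackets to zero gives the nullclines N_1 + 0.45N_2 = 400 and 0.21N_1 + N_2 = 610.
Substituting N_2 = 610 - 0.21N_1 into the first: N_1(1 - 0.45·0.21) = 400 - 0.45·610.
So N_1* = 126/0.905 = 139, and then N_2* = 610 - 0.21·139 = 581.

N_1* ≈ 139, N_2* ≈ 581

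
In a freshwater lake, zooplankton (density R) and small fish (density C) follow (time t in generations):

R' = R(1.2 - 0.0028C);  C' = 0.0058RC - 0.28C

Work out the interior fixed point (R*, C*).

Set dC/dt = 0 with C > 0: 0.0058R - 0.28 = 0, so R* = 0.28/0.0058 = 48.3.
Set dR/dt = 0 with R > 0: 1.2 - 0.0028C = 0, so C* = 1.2/0.0028 = 429.

R* ≈ 48.3, C* ≈ 429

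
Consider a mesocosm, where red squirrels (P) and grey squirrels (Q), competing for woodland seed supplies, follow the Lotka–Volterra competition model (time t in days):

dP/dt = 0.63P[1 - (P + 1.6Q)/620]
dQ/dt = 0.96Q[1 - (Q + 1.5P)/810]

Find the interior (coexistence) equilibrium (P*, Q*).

P* ≈ 483, Q* ≈ 85.7

Setting both brackets to zero gives the nullclines P + 1.6Q = 620 and 1.5P + Q = 810.
Substituting Q = 810 - 1.5P into the first: P(1 - 1.6·1.5) = 620 - 1.6·810.
So P* = -676/-1.4 = 483, and then Q* = 810 - 1.5·483 = 85.7.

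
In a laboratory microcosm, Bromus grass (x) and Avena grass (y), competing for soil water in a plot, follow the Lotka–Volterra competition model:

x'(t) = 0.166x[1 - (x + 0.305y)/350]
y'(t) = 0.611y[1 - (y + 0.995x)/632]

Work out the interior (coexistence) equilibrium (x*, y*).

x* ≈ 226, y* ≈ 407

Setting both brackets to zero gives the nullclines x + 0.305y = 350 and 0.995x + y = 632.
Substituting y = 632 - 0.995x into the first: x(1 - 0.305·0.995) = 350 - 0.305·632.
So x* = 157/0.697 = 226, and then y* = 632 - 0.995·226 = 407.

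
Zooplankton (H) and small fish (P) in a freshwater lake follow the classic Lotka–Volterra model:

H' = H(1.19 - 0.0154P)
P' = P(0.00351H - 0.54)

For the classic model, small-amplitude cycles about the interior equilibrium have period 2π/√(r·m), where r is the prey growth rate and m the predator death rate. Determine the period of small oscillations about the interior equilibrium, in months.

Here r = 1.19 and m = 0.54, so r·m = 0.643.
ω = √0.643 = 0.802 per month, hence T = 2π/ω ≈ 7.84 months.

T ≈ 7.84 months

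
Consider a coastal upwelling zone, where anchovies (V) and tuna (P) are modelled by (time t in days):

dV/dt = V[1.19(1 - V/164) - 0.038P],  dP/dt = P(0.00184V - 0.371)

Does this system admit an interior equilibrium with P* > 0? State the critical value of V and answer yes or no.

The predator equation gives dP/dt > 0 only when V > 0.371/0.00184 = 202.
Without the predator, V → K = 164. Since 164 < 202, the predator cannot invade.

Threshold V = 202; K < 202, so no, the predator goes extinct.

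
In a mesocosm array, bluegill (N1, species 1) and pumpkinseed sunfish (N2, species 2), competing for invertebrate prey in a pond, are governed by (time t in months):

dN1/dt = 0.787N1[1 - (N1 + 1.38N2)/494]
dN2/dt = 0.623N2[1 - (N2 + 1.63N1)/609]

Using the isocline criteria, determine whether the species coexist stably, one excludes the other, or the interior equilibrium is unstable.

unstable coexistence (outcome depends on initial conditions)

Compare the nullcline intercepts: K1/α12 = 494/1.38 = 358 < K2 = 609; K2/α21 = 609/1.63 = 374 < K1 = 494.
Since both are reversed, neither can invade when rare; the interior point is a saddle.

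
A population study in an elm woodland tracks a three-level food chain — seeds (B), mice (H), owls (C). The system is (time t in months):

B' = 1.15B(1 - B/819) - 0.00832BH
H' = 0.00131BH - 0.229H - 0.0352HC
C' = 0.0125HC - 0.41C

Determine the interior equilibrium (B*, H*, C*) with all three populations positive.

From dC/dt = 0: 0.0125H* = 0.41, so H* = 32.8.
From dB/dt = 0: 1.15(1 - B*/819) = 0.00832·32.8, giving B* = 819·(1 - 0.237) = 625.
From dH/dt = 0: 0.00131·625 - 0.229 = 0.0352C*, so C* = 0.589/0.0352 = 16.7.

B* ≈ 625, H* ≈ 32.8, C* ≈ 16.7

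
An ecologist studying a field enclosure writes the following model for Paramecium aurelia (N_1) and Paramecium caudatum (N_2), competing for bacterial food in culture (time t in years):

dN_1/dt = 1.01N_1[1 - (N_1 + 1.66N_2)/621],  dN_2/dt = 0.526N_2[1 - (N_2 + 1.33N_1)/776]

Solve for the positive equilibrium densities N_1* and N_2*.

N_1* ≈ 552, N_2* ≈ 41.3

Setting both brackets to zero gives the nullclines N_1 + 1.66N_2 = 621 and 1.33N_1 + N_2 = 776.
Substituting N_2 = 776 - 1.33N_1 into the first: N_1(1 - 1.66·1.33) = 621 - 1.66·776.
So N_1* = -667/-1.21 = 552, and then N_2* = 776 - 1.33·552 = 41.3.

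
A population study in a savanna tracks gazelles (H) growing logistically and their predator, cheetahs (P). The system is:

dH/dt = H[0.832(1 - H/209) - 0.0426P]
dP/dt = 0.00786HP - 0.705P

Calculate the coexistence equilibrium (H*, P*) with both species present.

H* ≈ 89.7, P* ≈ 11.1

From dP/dt = 0 with P > 0: 0.00786H* = 0.705, so H* = 89.7.
Substitute into dH/dt = 0: 0.832(1 - 89.7/209) = 0.0426P*.
The bracket is 0.571, giving P* = 0.475/0.0426 = 11.1.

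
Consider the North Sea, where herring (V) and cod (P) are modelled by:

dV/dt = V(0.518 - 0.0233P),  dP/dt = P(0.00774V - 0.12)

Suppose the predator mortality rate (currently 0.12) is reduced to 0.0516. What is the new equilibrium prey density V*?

V* ≈ 6.67

At the interior fixed point, setting dP/dt = 0 with P > 0 fixes V* = (predator death rate)/(VP coefficient) — independent of the other coefficients.
With the change, V* = 0.0516/0.00774 = 6.67; it falls from 15.5.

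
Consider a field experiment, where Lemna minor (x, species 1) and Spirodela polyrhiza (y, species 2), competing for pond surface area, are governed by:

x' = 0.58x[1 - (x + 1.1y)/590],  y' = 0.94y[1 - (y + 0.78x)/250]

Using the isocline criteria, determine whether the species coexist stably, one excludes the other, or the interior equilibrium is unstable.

Compare the nullcline intercepts: K1/α12 = 590/1.1 = 536 > K2 = 250; K2/α21 = 250/0.78 = 321 < K1 = 590.
Since the inequalities point opposite ways, species 1 can invade but species 2 cannot.

species 1 excludes species 2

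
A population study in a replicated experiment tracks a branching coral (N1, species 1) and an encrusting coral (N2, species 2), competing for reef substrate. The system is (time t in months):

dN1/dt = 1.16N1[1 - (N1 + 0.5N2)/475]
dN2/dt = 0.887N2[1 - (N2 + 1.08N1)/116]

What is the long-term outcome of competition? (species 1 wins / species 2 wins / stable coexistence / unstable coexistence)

species 1 excludes species 2

Compare the nullcline intercepts: K1/α12 = 475/0.5 = 950 > K2 = 116; K2/α21 = 116/1.08 = 107 < K1 = 475.
Since the inequalities point opposite ways, species 1 can invade but species 2 cannot.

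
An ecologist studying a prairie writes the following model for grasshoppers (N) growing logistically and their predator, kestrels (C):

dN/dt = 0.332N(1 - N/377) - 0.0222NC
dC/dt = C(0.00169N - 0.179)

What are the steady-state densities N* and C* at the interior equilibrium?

N* ≈ 106, C* ≈ 10.8

From dC/dt = 0 with C > 0: 0.00169N* = 0.179, so N* = 106.
Substitute into dN/dt = 0: 0.332(1 - 106/377) = 0.0222C*.
The bracket is 0.719, giving C* = 0.239/0.0222 = 10.8.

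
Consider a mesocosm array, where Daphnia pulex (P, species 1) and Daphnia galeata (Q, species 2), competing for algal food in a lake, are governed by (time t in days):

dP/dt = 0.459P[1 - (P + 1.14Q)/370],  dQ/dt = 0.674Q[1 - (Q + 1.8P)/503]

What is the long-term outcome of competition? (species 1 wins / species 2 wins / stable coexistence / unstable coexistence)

unstable coexistence (outcome depends on initial conditions)

Compare the nullcline intercepts: K1/α12 = 370/1.14 = 325 < K2 = 503; K2/α21 = 503/1.8 = 279 < K1 = 370.
Since both are reversed, neither can invade when rare; the interior point is a saddle.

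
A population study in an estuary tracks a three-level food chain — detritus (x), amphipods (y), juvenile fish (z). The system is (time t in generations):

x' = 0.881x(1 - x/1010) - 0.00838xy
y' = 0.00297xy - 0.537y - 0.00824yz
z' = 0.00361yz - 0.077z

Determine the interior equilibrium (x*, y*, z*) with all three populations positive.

From dz/dt = 0: 0.00361y* = 0.077, so y* = 21.3.
From dx/dt = 0: 0.881(1 - x*/1010) = 0.00838·21.3, giving x* = 1010·(1 - 0.203) = 805.
From dy/dt = 0: 0.00297·805 - 0.537 = 0.00824z*, so z* = 1.85/0.00824 = 225.

x* ≈ 805, y* ≈ 21.3, z* ≈ 225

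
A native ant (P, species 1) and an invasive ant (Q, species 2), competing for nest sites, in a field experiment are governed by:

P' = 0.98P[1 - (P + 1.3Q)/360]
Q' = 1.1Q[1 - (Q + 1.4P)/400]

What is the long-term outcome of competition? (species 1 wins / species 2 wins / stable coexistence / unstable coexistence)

unstable coexistence (outcome depends on initial conditions)

Compare the nullcline intercepts: K1/α12 = 360/1.3 = 277 < K2 = 400; K2/α21 = 400/1.4 = 286 < K1 = 360.
Since both are reversed, neither can invade when rare; the interior point is a saddle.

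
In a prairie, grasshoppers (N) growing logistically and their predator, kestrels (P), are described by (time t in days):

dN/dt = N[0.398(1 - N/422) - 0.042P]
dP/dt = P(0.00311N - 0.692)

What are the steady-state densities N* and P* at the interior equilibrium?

N* ≈ 223, P* ≈ 4.48

From dP/dt = 0 with P > 0: 0.00311N* = 0.692, so N* = 223.
Substitute into dN/dt = 0: 0.398(1 - 223/422) = 0.042P*.
The bracket is 0.473, giving P* = 0.188/0.042 = 4.48.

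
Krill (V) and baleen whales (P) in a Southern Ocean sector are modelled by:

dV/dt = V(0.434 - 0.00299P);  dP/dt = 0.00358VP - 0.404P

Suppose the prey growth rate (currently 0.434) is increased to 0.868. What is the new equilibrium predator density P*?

At the interior fixed point, setting dV/dt = 0 with V > 0 fixes P* = (prey growth rate)/(VP coefficient) — independent of the other coefficients.
With the change, P* = 0.868/0.00299 = 290; it rises from 145.

P* ≈ 290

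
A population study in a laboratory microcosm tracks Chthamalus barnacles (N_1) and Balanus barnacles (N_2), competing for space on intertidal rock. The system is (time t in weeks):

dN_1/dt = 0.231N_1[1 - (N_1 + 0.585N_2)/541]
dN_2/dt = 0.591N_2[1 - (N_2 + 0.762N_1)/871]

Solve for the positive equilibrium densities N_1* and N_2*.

N_1* ≈ 56.8, N_2* ≈ 828

Setting both brackets to zero gives the nullclines N_1 + 0.585N_2 = 541 and 0.762N_1 + N_2 = 871.
Substituting N_2 = 871 - 0.762N_1 into the first: N_1(1 - 0.585·0.762) = 541 - 0.585·871.
So N_1* = 31.5/0.554 = 56.8, and then N_2* = 871 - 0.762·56.8 = 828.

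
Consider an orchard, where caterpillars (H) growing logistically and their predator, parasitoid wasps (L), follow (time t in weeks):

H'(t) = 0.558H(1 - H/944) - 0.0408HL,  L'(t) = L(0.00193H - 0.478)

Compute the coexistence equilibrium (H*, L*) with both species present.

From dL/dt = 0 with L > 0: 0.00193H* = 0.478, so H* = 248.
Substitute into dH/dt = 0: 0.558(1 - 248/944) = 0.0408L*.
The bracket is 0.738, giving L* = 0.412/0.0408 = 10.1.

H* ≈ 248, L* ≈ 10.1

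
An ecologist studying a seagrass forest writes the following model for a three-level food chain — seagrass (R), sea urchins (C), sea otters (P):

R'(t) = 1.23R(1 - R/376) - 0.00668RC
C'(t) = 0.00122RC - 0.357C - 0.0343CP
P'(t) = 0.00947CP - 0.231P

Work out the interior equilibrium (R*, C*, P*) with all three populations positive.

R* ≈ 326, C* ≈ 24.4, P* ≈ 1.19

From dP/dt = 0: 0.00947C* = 0.231, so C* = 24.4.
From dR/dt = 0: 1.23(1 - R*/376) = 0.00668·24.4, giving R* = 376·(1 - 0.132) = 326.
From dC/dt = 0: 0.00122·326 - 0.357 = 0.0343P*, so P* = 0.041/0.0343 = 1.19.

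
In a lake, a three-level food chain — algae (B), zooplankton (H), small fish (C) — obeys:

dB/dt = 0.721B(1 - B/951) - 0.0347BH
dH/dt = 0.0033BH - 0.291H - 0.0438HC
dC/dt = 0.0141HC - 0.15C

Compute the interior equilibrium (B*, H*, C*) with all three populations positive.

B* ≈ 464, H* ≈ 10.6, C* ≈ 28.3

From dC/dt = 0: 0.0141H* = 0.15, so H* = 10.6.
From dB/dt = 0: 0.721(1 - B*/951) = 0.0347·10.6, giving B* = 951·(1 - 0.512) = 464.
From dH/dt = 0: 0.0033·464 - 0.291 = 0.0438C*, so C* = 1.24/0.0438 = 28.3.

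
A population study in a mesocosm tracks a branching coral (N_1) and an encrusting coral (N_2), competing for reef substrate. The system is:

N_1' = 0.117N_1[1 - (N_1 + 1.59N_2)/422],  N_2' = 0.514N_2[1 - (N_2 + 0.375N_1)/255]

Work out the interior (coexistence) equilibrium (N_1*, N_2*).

N_1* ≈ 41, N_2* ≈ 240

Setting both brackets to zero gives the nullclines N_1 + 1.59N_2 = 422 and 0.375N_1 + N_2 = 255.
Substituting N_2 = 255 - 0.375N_1 into the first: N_1(1 - 1.59·0.375) = 422 - 1.59·255.
So N_1* = 16.5/0.404 = 41, and then N_2* = 255 - 0.375·41 = 240.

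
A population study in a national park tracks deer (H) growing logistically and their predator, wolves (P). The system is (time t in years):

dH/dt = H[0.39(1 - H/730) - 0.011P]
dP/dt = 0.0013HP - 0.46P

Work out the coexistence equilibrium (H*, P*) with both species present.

From dP/dt = 0 with P > 0: 0.0013H* = 0.46, so H* = 354.
Substitute into dH/dt = 0: 0.39(1 - 354/730) = 0.011P*.
The bracket is 0.515, giving P* = 0.201/0.011 = 18.3.

H* ≈ 354, P* ≈ 18.3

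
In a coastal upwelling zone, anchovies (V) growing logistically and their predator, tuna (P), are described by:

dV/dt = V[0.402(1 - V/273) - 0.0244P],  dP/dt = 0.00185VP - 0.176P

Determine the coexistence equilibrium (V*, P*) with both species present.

From dP/dt = 0 with P > 0: 0.00185V* = 0.176, so V* = 95.1.
Substitute into dV/dt = 0: 0.402(1 - 95.1/273) = 0.0244P*.
The bracket is 0.652, giving P* = 0.262/0.0244 = 10.7.

V* ≈ 95.1, P* ≈ 10.7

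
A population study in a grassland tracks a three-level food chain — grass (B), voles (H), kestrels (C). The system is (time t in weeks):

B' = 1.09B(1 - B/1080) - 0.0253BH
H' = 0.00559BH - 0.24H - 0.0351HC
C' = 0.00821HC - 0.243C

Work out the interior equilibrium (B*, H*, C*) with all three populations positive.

From dC/dt = 0: 0.00821H* = 0.243, so H* = 29.6.
From dB/dt = 0: 1.09(1 - B*/1080) = 0.0253·29.6, giving B* = 1080·(1 - 0.687) = 338.
From dH/dt = 0: 0.00559·338 - 0.24 = 0.0351C*, so C* = 1.65/0.0351 = 47.

B* ≈ 338, H* ≈ 29.6, C* ≈ 47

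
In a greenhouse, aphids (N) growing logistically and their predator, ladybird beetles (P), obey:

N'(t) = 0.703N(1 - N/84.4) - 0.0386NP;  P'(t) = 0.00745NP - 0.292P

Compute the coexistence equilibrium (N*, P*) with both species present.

From dP/dt = 0 with P > 0: 0.00745N* = 0.292, so N* = 39.2.
Substitute into dN/dt = 0: 0.703(1 - 39.2/84.4) = 0.0386P*.
The bracket is 0.536, giving P* = 0.377/0.0386 = 9.75.

N* ≈ 39.2, P* ≈ 9.75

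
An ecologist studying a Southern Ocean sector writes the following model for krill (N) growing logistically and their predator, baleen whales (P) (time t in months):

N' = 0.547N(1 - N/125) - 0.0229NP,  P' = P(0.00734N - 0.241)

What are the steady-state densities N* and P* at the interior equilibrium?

From dP/dt = 0 with P > 0: 0.00734N* = 0.241, so N* = 32.8.
Substitute into dN/dt = 0: 0.547(1 - 32.8/125) = 0.0229P*.
The bracket is 0.737, giving P* = 0.403/0.0229 = 17.6.

N* ≈ 32.8, P* ≈ 17.6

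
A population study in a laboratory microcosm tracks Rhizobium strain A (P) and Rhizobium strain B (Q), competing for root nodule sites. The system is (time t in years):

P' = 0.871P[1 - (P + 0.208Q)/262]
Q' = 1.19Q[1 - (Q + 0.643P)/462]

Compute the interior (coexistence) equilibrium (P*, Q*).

P* ≈ 192, Q* ≈ 339

Setting both brackets to zero gives the nullclines P + 0.208Q = 262 and 0.643P + Q = 462.
Substituting Q = 462 - 0.643P into the first: P(1 - 0.208·0.643) = 262 - 0.208·462.
So P* = 166/0.866 = 192, and then Q* = 462 - 0.643·192 = 339.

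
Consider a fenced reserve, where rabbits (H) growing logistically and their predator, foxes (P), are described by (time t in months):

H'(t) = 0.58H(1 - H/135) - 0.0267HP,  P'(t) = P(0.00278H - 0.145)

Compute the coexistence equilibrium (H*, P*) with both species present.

From dP/dt = 0 with P > 0: 0.00278H* = 0.145, so H* = 52.2.
Substitute into dH/dt = 0: 0.58(1 - 52.2/135) = 0.0267P*.
The bracket is 0.614, giving P* = 0.356/0.0267 = 13.3.

H* ≈ 52.2, P* ≈ 13.3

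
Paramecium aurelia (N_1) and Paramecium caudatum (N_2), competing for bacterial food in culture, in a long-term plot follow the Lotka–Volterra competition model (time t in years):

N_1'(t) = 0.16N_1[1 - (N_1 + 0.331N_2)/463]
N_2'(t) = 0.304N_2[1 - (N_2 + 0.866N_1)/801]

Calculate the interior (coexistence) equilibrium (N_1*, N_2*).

N_1* ≈ 277, N_2* ≈ 561

Setting both brackets to zero gives the nullclines N_1 + 0.331N_2 = 463 and 0.866N_1 + N_2 = 801.
Substituting N_2 = 801 - 0.866N_1 into the first: N_1(1 - 0.331·0.866) = 463 - 0.331·801.
So N_1* = 198/0.713 = 277, and then N_2* = 801 - 0.866·277 = 561.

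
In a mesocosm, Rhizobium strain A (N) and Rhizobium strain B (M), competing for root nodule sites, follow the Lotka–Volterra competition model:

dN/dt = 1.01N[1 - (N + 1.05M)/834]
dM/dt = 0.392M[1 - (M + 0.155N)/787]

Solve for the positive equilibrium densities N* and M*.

Setting both brackets to zero gives the nullclines N + 1.05M = 834 and 0.155N + M = 787.
Substituting M = 787 - 0.155N into the first: N(1 - 1.05·0.155) = 834 - 1.05·787.
So N* = 7.65/0.837 = 9.14, and then M* = 787 - 0.155·9.14 = 786.

N* ≈ 9.14, M* ≈ 786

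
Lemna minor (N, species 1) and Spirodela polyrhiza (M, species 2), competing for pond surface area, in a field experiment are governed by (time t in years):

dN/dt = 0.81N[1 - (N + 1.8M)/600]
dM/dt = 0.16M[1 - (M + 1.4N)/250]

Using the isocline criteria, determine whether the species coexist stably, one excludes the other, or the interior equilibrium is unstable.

species 1 excludes species 2

Compare the nullcline intercepts: K1/α12 = 600/1.8 = 333 > K2 = 250; K2/α21 = 250/1.4 = 179 < K1 = 600.
Since the inequalities point opposite ways, species 1 can invade but species 2 cannot.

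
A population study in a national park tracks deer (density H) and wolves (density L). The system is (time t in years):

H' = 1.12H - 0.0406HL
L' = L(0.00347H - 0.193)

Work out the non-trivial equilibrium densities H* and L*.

H* ≈ 55.6, L* ≈ 27.6

Set dL/dt = 0 with L > 0: 0.00347H - 0.193 = 0, so H* = 0.193/0.00347 = 55.6.
Set dH/dt = 0 with H > 0: 1.12 - 0.0406L = 0, so L* = 1.12/0.0406 = 27.6.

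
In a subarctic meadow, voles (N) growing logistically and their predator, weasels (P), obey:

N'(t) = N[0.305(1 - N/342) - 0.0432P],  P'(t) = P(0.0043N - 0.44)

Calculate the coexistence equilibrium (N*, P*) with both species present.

N* ≈ 102, P* ≈ 4.95

From dP/dt = 0 with P > 0: 0.0043N* = 0.44, so N* = 102.
Substitute into dN/dt = 0: 0.305(1 - 102/342) = 0.0432P*.
The bracket is 0.701, giving P* = 0.214/0.0432 = 4.95.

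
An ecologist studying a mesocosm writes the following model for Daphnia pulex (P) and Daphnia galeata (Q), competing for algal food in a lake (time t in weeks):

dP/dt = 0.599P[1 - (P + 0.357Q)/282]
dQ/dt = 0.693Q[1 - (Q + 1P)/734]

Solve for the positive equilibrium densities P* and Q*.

Setting both brackets to zero gives the nullclines P + 0.357Q = 282 and 1P + Q = 734.
Substituting Q = 734 - 1P into the first: P(1 - 0.357·1) = 282 - 0.357·734.
So P* = 20/0.643 = 31, and then Q* = 734 - 1·31 = 703.

P* ≈ 31, Q* ≈ 703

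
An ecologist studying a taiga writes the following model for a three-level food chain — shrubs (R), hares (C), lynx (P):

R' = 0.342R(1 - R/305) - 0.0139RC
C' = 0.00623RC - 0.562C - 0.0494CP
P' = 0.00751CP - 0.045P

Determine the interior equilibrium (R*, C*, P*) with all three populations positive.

From dP/dt = 0: 0.00751C* = 0.045, so C* = 5.99.
From dR/dt = 0: 0.342(1 - R*/305) = 0.0139·5.99, giving R* = 305·(1 - 0.244) = 231.
From dC/dt = 0: 0.00623·231 - 0.562 = 0.0494P*, so P* = 0.875/0.0494 = 17.7.

R* ≈ 231, C* ≈ 5.99, P* ≈ 17.7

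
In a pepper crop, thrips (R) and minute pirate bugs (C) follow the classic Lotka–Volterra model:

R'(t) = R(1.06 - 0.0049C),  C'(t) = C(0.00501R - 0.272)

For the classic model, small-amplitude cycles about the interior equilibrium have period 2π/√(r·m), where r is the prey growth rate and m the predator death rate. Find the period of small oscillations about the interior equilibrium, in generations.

Here r = 1.06 and m = 0.272, so r·m = 0.288.
ω = √0.288 = 0.537 per generation, hence T = 2π/ω ≈ 11.7 generations.

T ≈ 11.7 generations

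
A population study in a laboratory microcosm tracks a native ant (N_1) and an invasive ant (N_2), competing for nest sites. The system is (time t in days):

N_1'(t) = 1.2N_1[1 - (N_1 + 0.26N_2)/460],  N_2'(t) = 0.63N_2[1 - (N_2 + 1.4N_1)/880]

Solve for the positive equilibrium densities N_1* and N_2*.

N_1* ≈ 364, N_2* ≈ 371

Setting both brackets to zero gives the nullclines N_1 + 0.26N_2 = 460 and 1.4N_1 + N_2 = 880.
Substituting N_2 = 880 - 1.4N_1 into the first: N_1(1 - 0.26·1.4) = 460 - 0.26·880.
So N_1* = 231/0.636 = 364, and then N_2* = 880 - 1.4·364 = 371.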